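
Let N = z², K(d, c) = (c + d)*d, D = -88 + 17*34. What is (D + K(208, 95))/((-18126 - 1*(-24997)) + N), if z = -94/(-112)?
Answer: 199179904/21549665 ≈ 9.2428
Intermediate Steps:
D = 490 (D = -88 + 578 = 490)
K(d, c) = d*(c + d)
z = 47/56 (z = -94*(-1/112) = 47/56 ≈ 0.83929)
N = 2209/3136 (N = (47/56)² = 2209/3136 ≈ 0.70440)
(D + K(208, 95))/((-18126 - 1*(-24997)) + N) = (490 + 208*(95 + 208))/((-18126 - 1*(-24997)) + 2209/3136) = (490 + 208*303)/((-18126 + 24997) + 2209/3136) = (490 + 63024)/(6871 + 2209/3136) = 63514/(21549665/3136) = 63514*(3136/21549665) = 199179904/21549665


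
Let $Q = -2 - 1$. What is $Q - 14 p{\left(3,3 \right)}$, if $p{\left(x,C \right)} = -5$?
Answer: $67$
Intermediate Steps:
$Q = -3$
$Q - 14 p{\left(3,3 \right)} = -3 - -70 = -3 + 70 = 67$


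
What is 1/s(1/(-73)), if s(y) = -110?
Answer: -1/110 ≈ -0.0090909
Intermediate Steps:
1/s(1/(-73)) = 1/(-110) = -1/110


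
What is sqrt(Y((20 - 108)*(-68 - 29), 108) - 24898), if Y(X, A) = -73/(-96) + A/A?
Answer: I*sqrt(14340234)/24 ≈ 157.79*I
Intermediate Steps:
Y(X, A) = 169/96 (Y(X, A) = -73*(-1/96) + 1 = 73/96 + 1 = 169/96)
sqrt(Y((20 - 108)*(-68 - 29), 108) - 24898) = sqrt(169/96 - 24898) = sqrt(-2390039/96) = I*sqrt(14340234)/24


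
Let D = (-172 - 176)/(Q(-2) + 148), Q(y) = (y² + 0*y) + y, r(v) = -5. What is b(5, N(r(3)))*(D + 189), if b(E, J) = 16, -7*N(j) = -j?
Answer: 74672/25 ≈ 2986.9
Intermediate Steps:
N(j) = j/7 (N(j) = -(-1)*j/7 = j/7)
Q(y) = y + y² (Q(y) = (y² + 0) + y = y² + y = y + y²)
D = -58/25 (D = (-172 - 176)/(-2*(1 - 2) + 148) = -348/(-2*(-1) + 148) = -348/(2 + 148) = -348/150 = -348*1/150 = -58/25 ≈ -2.3200)
b(5, N(r(3)))*(D + 189) = 16*(-58/25 + 189) = 16*(4667/25) = 74672/25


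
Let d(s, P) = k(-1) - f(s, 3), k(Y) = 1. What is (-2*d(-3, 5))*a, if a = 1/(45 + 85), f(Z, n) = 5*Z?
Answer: -16/65 ≈ -0.24615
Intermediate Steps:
d(s, P) = 1 - 5*s
a = 1/130 ≈ 0.0076923
(-2*d(-3, 5))*a = -2*(1 - 5*(-3))*(1/130) = -2*(1 + 15)*(1/130) = -2*16*(1/130) = -32*1/130 = -16/65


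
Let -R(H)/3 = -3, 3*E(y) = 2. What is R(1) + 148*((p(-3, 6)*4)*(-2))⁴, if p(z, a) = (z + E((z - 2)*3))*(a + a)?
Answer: 372609384457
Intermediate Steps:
E(y) = ⅔ (E(y) = (⅓)*2 = ⅔)
p(z, a) = 2*a*(⅔ + z) (p(z, a) = (z + ⅔)*(a + a) = (⅔ + z)*(2*a) = 2*a*(⅔ + z))
R(H) = 9 (R(H) = -3*(-3) = 9)
R(1) + 148*((p(-3, 6)*4)*(-2))⁴ = 9 + 148*((((⅔)*6*(2 + 3*(-3)))*4)*(-2))⁴ = 9 + 148*((((⅔)*6*(2 - 9))*4)*(-2))⁴ = 9 + 148*((((⅔)*6*(-7))*4)*(-2))⁴ = 9 + 148*(-28*4*(-2))⁴ = 9 + 148*(-112*(-2))⁴ = 9 + 148*224⁴ = 9 + 148*2517630976 = 9 + 372609384448 = 372609384457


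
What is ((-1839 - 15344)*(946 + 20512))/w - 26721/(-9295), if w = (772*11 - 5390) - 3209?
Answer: 3427188465277/994565 ≈ 3.4459e+6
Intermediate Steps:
w = -107 (w = (8492 - 5390) - 3209 = 3102 - 3209 = -107)
((-1839 - 15344)*(946 + 20512))/w - 26721/(-9295) = ((-1839 - 15344)*(946 + 20512))/(-107) - 26721/(-9295) = -17183*21458*(-1/107) - 26721*(-1/9295) = -368712814*(-1/107) + 26721/9295 = 368712814/107 + 26721/9295 = 3427188465277/994565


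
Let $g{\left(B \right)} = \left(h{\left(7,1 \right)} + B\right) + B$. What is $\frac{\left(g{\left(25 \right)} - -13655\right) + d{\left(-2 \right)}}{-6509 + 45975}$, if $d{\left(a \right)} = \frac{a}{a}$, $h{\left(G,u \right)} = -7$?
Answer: $\frac{1957}{5638} \approx 0.34711$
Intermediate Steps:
$d{\left(a \right)} = 1$
$g{\left(B \right)} = -7 + 2 B$ ($g{\left(B \right)} = \left(-7 + B\right) + B = -7 + 2 B$)
$\frac{\left(g{\left(25 \right)} - -13655\right) + d{\left(-2 \right)}}{-6509 + 45975} = \frac{\left(\left(-7 + 2 \cdot 25\right) - -13655\right) + 1}{-6509 + 45975} = \frac{\left(\left(-7 + 50\right) + 13655\right) + 1}{39466} = \left(\left(43 + 13655\right) + 1\right) \frac{1}{39466} = \left(13698 + 1\right) \frac{1}{39466} = 13699 \cdot \frac{1}{39466} = \frac{1957}{5638}$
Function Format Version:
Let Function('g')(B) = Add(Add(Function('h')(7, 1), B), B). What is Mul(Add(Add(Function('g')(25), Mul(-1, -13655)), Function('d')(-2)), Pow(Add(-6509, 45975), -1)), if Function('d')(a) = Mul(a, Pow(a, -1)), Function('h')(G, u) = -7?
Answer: Rational(1957, 5638) ≈ 0.34711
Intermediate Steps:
Function('d')(a) = 1
Function('g')(B) = Add(-7, Mul(2, B)) (Function('g')(B) = Add(Add(-7, B), B) = Add(-7, Mul(2, B)))
Mul(Add(Add(Function('g')(25), Mul(-1, -13655)), Function('d')(-2)), Pow(Add(-6509, 45975), -1)) = Mul(Add(Add(Add(-7, Mul(2, 25)), Mul(-1, -13655)), 1), Pow(Add(-6509, 45975), -1)) = Mul(Add(Add(Add(-7, 50), 13655), 1), Pow(39466, -1)) = Mul(Add(Add(43, 13655), 1), Rational(1, 39466)) = Mul(Add(13698, 1), Rational(1, 39466)) = Mul(13699, Rational(1, 39466)) = Rational(1957, 5638)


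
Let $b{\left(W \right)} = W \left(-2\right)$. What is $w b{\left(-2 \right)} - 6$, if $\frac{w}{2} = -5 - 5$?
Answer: $-86$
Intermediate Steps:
$b{\left(W \right)} = - 2 W$
$w = -20$ ($w = 2 \left(-5 - 5\right) = 2 \left(-10\right) = -20$)
$w b{\left(-2 \right)} - 6 = - 20 \left(\left(-2\right) \left(-2\right)\right) - 6 = \left(-20\right) 4 - 6 = -80 - 6 = -86$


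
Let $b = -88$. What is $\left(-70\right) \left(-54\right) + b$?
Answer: $3692$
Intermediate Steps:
$\left(-70\right) \left(-54\right) + b = \left(-70\right) \left(-54\right) - 88 = 3780 - 88 = 3692$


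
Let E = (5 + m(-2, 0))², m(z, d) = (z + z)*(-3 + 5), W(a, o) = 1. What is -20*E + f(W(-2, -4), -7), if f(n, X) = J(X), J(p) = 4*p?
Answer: -208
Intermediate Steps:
m(z, d) = 4*z (m(z, d) = (2*z)*2 = 4*z)
f(n, X) = 4*X
E = 9 (E = (5 + 4*(-2))² = (5 - 8)² = (-3)² = 9)
-20*E + f(W(-2, -4), -7) = -20*9 + 4*(-7) = -180 - 28 = -208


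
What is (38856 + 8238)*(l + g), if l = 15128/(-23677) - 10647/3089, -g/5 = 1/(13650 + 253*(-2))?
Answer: -92493746949435603/480664598716 ≈ -1.9243e+5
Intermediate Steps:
g = -5/13144 (g = -5/(13650 + 253*(-2)) = -5/(13650 - 506) = -5/13144 ≈ -0.00038040)
l = -298819411/73138253 (l = 15128*(-1/23677) - 10647*1/3089 = -15128/23677 - 10647/3089 = -298819411/73138253 ≈ -4.0857)
(38856 + 8238)*(l + g) = (38856 + 8238)*(-298819411/73138253 - 5/13144) = 47094*(-3928048029449/961329197432) = -92493746949435603/480664598716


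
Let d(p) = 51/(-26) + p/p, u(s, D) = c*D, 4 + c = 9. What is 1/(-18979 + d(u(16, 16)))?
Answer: -26/493479 ≈ -5.2687e-5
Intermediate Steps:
c = 5 (c = -4 + 9 = 5)
u(s, D) = 5*D
d(p) = -25/26 (d(p) = 51*(-1/26) + 1 = -51/26 + 1 = -25/26)
1/(-18979 + d(u(16, 16))) = 1/(-18979 - 25/26) = 1/(-493479/26) = -26/493479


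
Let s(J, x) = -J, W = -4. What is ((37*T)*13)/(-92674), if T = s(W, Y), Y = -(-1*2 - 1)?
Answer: -962/46337 ≈ -0.020761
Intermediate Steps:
Y = 3 (Y = -(-2 - 1) = -1*(-3) = 3)
T = 4 (T = -1*(-4) = 4)
((37*T)*13)/(-92674) = ((37*4)*13)/(-92674) = (148*13)*(-1/92674) = 1924*(-1/92674) = -962/46337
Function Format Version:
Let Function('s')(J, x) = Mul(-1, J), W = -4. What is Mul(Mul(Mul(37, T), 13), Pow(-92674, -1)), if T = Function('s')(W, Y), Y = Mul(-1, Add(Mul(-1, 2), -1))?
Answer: Rational(-962, 46337) ≈ -0.020761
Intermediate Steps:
Y = 3 (Y = Mul(-1, Add(-2, -1)) = Mul(-1, -3) = 3)
T = 4 (T = Mul(-1, -4) = 4)
Mul(Mul(Mul(37, T), 13), Pow(-92674, -1)) = Mul(Mul(Mul(37, 4), 13), Pow(-92674, -1)) = Mul(Mul(148, 13), Rational(-1, 92674)) = Mul(1924, Rational(-1, 92674)) = Rational(-962, 46337)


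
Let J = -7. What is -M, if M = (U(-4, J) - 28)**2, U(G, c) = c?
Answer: -1225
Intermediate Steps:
M = 1225 (M = (-7 - 28)**2 = (-35)**2 = 1225)
-M = -1*1225 = -1225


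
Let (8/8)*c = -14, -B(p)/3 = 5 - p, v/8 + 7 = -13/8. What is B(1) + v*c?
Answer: 954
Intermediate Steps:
v = -69 (v = -56 + 8*(-13/8) = -56 - 13 = -69)
B(p) = -15 + 3*p (B(p) = -3*(5 - p) = -15 + 3*p)
c = -14
B(1) + v*c = (-15 + 3*1) - 69*(-14) = (-15 + 3) + 966 = -12 + 966 = 954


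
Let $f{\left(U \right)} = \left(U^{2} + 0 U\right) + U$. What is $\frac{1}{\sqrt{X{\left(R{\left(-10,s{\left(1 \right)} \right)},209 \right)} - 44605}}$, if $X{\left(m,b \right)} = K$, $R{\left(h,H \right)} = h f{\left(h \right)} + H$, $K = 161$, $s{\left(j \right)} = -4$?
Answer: $- \frac{i \sqrt{11111}}{22222} \approx - 0.0047434 i$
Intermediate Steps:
$f{\left(U \right)} = U + U^{2}$ ($f{\left(U \right)} = \left(U^{2} + 0\right) + U = U^{2} + U = U + U^{2}$)
$R{\left(h,H \right)} = H + h^{2} \left(1 + h\right)$ ($R{\left(h,H \right)} = h h \left(1 + h\right) + H = h^{2} \left(1 + h\right) + H = H + h^{2} \left(1 + h\right)$)
$X{\left(m,b \right)} = 161$
$\frac{1}{\sqrt{X{\left(R{\left(-10,s{\left(1 \right)} \right)},209 \right)} - 44605}} = \frac{1}{\sqrt{161 - 44605}} = \frac{1}{\sqrt{-44444}} = \frac{1}{2 i \sqrt{11111}} = - \frac{i \sqrt{11111}}{22222}$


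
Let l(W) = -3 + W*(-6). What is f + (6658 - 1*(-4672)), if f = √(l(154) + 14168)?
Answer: 11330 + √13241 ≈ 11445.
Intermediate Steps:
l(W) = -3 - 6*W
f = √13241 (f = √((-3 - 6*154) + 14168) = √((-3 - 924) + 14168) = √(-927 + 14168) = √13241 ≈ 115.07)
f + (6658 - 1*(-4672)) = √13241 + (6658 - 1*(-4672)) = √13241 + (6658 + 4672) = √13241 + 11330 = 11330 + √13241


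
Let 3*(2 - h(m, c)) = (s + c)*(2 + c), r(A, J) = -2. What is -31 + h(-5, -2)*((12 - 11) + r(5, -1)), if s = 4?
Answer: -33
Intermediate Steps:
h(m, c) = 2 - (2 + c)*(4 + c)/3 (h(m, c) = 2 - (4 + c)*(2 + c)/3 = 2 - (2 + c)*(4 + c)/3)
-31 + h(-5, -2)*((12 - 11) + r(5, -1)) = -31 + (-2/3 - 2*(-2) - 1/3*(-2)**2)*((12 - 11) - 2) = -31 + (-2/3 + 4 - 1/3*4)*(1 - 2) = -31 + (-2/3 + 4 - 4/3)*(-1) = -31 + 2*(-1) = -31 - 2 = -33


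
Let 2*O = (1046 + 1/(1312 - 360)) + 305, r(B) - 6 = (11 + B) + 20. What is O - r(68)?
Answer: 1086233/1904 ≈ 570.50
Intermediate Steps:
r(B) = 37 + B (r(B) = 6 + ((11 + B) + 20) = 6 + (31 + B) = 37 + B)
O = 1286153/1904 (O = ((1046 + 1/(1312 - 360)) + 305)/2 = ((1046 + 1/952) + 305)/2 = (995793/952 + 305)/2 = (½)*(1286153/952) = 1286153/1904 ≈ 675.50)
O - r(68) = 1286153/1904 - (37 + 68) = 1286153/1904 - 1*105 = 1286153/1904 - 105 = 1086233/1904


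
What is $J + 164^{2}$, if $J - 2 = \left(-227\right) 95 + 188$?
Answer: $5521$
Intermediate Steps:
$J = -21375$ ($J = 2 + \left(\left(-227\right) 95 + 188\right) = 2 + \left(-21565 + 188\right) = 2 - 21377 = -21375$)
$J + 164^{2} = -21375 + 164^{2} = -21375 + 26896 = 5521$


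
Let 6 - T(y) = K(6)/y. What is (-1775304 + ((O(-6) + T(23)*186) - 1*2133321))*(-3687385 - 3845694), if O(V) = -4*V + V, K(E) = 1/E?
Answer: 677015316605596/23 ≈ 2.9435e+13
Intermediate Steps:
K(E) = 1/E
O(V) = -3*V
T(y) = 6 - 1/(6*y)
(-1775304 + ((O(-6) + T(23)*186) - 1*2133321))*(-3687385 - 3845694) = (-1775304 + ((-3*(-6) + (6 - ⅙/23)*186) - 1*2133321))*(-3687385 - 3845694) = (-1775304 + ((18 + (6 - ⅙*1/23)*186) - 2133321))*(-7533079) = (-1775304 + ((18 + (6 - 1/138)*186) - 2133321))*(-7533079) = (-1775304 + ((18 + (827/138)*186) - 2133321))*(-7533079) = (-1775304 + ((18 + 25637/23) - 2133321))*(-7533079) = (-1775304 + (26051/23 - 2133321))*(-7533079) = (-1775304 - 49040332/23)*(-7533079) = -89872324/23*(-7533079) = 677015316605596/23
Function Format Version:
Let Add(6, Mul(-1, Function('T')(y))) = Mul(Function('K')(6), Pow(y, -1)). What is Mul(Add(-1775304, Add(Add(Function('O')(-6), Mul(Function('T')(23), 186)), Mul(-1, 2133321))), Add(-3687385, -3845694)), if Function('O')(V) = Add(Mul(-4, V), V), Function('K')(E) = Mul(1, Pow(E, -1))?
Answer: Rational(677015316605596, 23) ≈ 2.9435e+13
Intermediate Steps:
Function('K')(E) = Pow(E, -1)
Function('O')(V) = Mul(-3, V)
Function('T')(y) = Add(6, Mul(Rational(-1, 6), Pow(y, -1))) (Function('T')(y) = Add(6, Mul(-1, Mul(Pow(6, -1), Pow(y, -1)))) = Add(6, Mul(-1, Mul(Rational(1, 6), Pow(y, -1)))) = Add(6, Mul(Rational(-1, 6), Pow(y, -1))))
Mul(Add(-1775304, Add(Add(Function('O')(-6), Mul(Function('T')(23), 186)), Mul(-1, 2133321))), Add(-3687385, -3845694)) = Mul(Add(-1775304, Add(Add(Mul(-3, -6), Mul(Add(6, Mul(Rational(-1, 6), Pow(23, -1))), 186)), Mul(-1, 2133321))), Add(-3687385, -3845694)) = Mul(Add(-1775304, Add(Add(18, Mul(Add(6, Mul(Rational(-1, 6), Rational(1, 23))), 186)), -2133321)), -7533079) = Mul(Add(-1775304, Add(Add(18, Mul(Add(6, Rational(-1, 138)), 186)), -2133321)), -7533079) = Mul(Add(-1775304, Add(Add(18, Mul(Rational(827, 138), 186)), -2133321)), -7533079) = Mul(Add(-1775304, Add(Add(18, Rational(25637, 23)), -2133321)), -7533079) = Mul(Add(-1775304, Add(Rational(26051, 23), -2133321)), -7533079) = Mul(Add(-1775304, Rational(-49040332, 23)), -7533079) = Mul(Rational(-89872324, 23), -7533079) = Rational(677015316605596, 23)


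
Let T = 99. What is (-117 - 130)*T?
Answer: -24453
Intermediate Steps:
(-117 - 130)*T = (-117 - 130)*99 = -247*99 = -24453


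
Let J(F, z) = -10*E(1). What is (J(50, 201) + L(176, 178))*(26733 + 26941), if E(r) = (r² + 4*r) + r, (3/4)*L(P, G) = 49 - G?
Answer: -12452368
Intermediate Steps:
L(P, G) = 196/3 - 4*G/3 (L(P, G) = 4*(49 - G)/3 = 196/3 - 4*G/3)
E(r) = r² + 5*r
J(F, z) = -60 (J(F, z) = -10*(5 + 1) = -10*6 = -60)
(J(50, 201) + L(176, 178))*(26733 + 26941) = (-60 + (196/3 - 4/3*178))*(26733 + 26941) = (-60 + (196/3 - 712/3))*53674 = (-60 - 172)*53674 = -232*53674 = -12452368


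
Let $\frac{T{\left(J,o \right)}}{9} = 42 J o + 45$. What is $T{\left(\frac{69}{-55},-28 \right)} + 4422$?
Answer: $\frac{995781}{55} \approx 18105.0$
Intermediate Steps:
$T{\left(J,o \right)} = 405 + 378 J o$ ($T{\left(J,o \right)} = 9 \left(42 J o + 45\right) = 9 \left(45 + 42 J o\right) = 405 + 378 J o$)
$T{\left(\frac{69}{-55},-28 \right)} + 4422 = \left(405 + 378 \frac{69}{-55} \left(-28\right)\right) + 4422 = \left(405 + 378 \cdot 69 \left(- \frac{1}{55}\right) \left(-28\right)\right) + 4422 = \left(405 + 378 \left(- \frac{69}{55}\right) \left(-28\right)\right) + 4422 = \left(405 + \frac{730296}{55}\right) + 4422 = \frac{752571}{55} + 4422 = \frac{995781}{55}$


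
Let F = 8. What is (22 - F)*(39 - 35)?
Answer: 56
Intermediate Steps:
(22 - F)*(39 - 35) = (22 - 1*8)*(39 - 35) = (22 - 8)*4 = 14*4 = 56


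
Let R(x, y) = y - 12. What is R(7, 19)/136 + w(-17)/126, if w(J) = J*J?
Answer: 20093/8568 ≈ 2.3451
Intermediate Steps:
R(x, y) = -12 + y
w(J) = J**2
R(7, 19)/136 + w(-17)/126 = (-12 + 19)/136 + (-17)**2/126 = 7*(1/136) + 289*(1/126) = 7/136 + 289/126 = 20093/8568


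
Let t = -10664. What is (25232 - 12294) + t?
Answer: 2274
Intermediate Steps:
(25232 - 12294) + t = (25232 - 12294) - 10664 = 12938 - 10664 = 2274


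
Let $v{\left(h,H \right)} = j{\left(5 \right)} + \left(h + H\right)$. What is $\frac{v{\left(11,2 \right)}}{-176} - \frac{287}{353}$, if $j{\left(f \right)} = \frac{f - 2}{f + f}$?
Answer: $- \frac{552069}{621280} \approx -0.8886$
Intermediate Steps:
$j{\left(f \right)} = \frac{-2 + f}{2 f}$
$v{\left(h,H \right)} = \frac{3}{10} + H + h$ ($v{\left(h,H \right)} = \frac{-2 + 5}{2 \cdot 5} + \left(h + H\right) = \frac{1}{2} \cdot \frac{1}{5} \cdot 3 + \left(H + h\right) = \frac{3}{10} + \left(H + h\right) = \frac{3}{10} + H + h$)
$\frac{v{\left(11,2 \right)}}{-176} - \frac{287}{353} = \frac{\frac{3}{10} + 2 + 11}{-176} - \frac{287}{353} = \frac{133}{10} \left(- \frac{1}{176}\right) - \frac{287}{353} = - \frac{133}{1760} - \frac{287}{353} = - \frac{552069}{621280}$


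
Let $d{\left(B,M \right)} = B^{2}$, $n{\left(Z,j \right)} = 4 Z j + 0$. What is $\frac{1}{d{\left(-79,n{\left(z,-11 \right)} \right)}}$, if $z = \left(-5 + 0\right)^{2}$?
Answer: $\frac{1}{6241} \approx 0.00016023$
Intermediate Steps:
$z = 25$ ($z = \left(-5\right)^{2} = 25$)
$n{\left(Z,j \right)} = 4 Z j$ ($n{\left(Z,j \right)} = 4 Z j + 0 = 4 Z j$)
$\frac{1}{d{\left(-79,n{\left(z,-11 \right)} \right)}} = \frac{1}{\left(-79\right)^{2}} = \frac{1}{6241}$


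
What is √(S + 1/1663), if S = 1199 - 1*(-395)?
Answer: 19*√12211409/1663 ≈ 39.925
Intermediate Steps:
S = 1594 (S = 1199 + 395 = 1594)
√(S + 1/1663) = √(1594 + 1/1663) = √(2650823/1663) = 19*√12211409/1663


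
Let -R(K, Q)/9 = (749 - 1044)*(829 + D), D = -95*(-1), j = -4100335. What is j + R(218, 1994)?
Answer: -1647115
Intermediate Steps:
D = 95
R(K, Q) = 2453220 (R(K, Q) = -9*(749 - 1044)*(829 + 95) = -(-2655)*924 = -9*(-272580) = 2453220)
j + R(218, 1994) = -4100335 + 2453220 = -1647115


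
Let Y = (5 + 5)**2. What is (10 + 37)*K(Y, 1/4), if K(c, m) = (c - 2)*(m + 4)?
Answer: 39151/2 ≈ 19576.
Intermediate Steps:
Y = 100 (Y = 10**2 = 100)
K(c, m) = (-2 + c)*(4 + m)
(10 + 37)*K(Y, 1/4) = (10 + 37)*(-8 - 2/4 + 4*100 + 100/4) = 47*(-8 - 2*1/4 + 400 + 100*(1/4)) = 47*(-8 - 1/2 + 400 + 25) = 47*(833/2) = 39151/2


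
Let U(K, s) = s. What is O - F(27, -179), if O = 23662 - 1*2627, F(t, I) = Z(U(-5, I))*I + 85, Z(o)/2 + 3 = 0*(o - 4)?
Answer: 19876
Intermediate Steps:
Z(o) = -6 (Z(o) = -6 + 2*(0*(o - 4)) = -6 + 2*(0*(-4 + o)) = -6 + 2*0 = -6 + 0 = -6)
F(t, I) = 85 - 6*I (F(t, I) = -6*I + 85 = 85 - 6*I)
O = 21035 (O = 23662 - 2627 = 21035)
O - F(27, -179) = 21035 - (85 - 6*(-179)) = 21035 - (85 + 1074) = 21035 - 1*1159 = 21035 - 1159 = 19876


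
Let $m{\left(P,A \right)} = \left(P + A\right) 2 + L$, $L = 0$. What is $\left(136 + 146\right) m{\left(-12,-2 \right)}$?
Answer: $-7896$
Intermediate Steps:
$m{\left(P,A \right)} = 2 A + 2 P$ ($m{\left(P,A \right)} = \left(P + A\right) 2 + 0 = \left(A + P\right) 2 + 0 = \left(2 A + 2 P\right) + 0 = 2 A + 2 P$)
$\left(136 + 146\right) m{\left(-12,-2 \right)} = \left(136 + 146\right) \left(2 \left(-2\right) + 2 \left(-12\right)\right) = 282 \left(-4 - 24\right) = 282 \left(-28\right) = -7896$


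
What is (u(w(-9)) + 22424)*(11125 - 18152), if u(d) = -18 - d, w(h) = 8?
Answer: -157390746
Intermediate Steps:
(u(w(-9)) + 22424)*(11125 - 18152) = ((-18 - 1*8) + 22424)*(11125 - 18152) = ((-18 - 8) + 22424)*(-7027) = (-26 + 22424)*(-7027) = 22398*(-7027) = -157390746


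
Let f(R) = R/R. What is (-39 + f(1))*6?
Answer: -228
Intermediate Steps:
f(R) = 1
(-39 + f(1))*6 = (-39 + 1)*6 = -38*6 = -228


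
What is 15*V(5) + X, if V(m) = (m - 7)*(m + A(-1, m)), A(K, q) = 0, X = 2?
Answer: -148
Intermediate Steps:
V(m) = m*(-7 + m) (V(m) = (m - 7)*(m + 0) = (-7 + m)*m = m*(-7 + m))
15*V(5) + X = 15*(5*(-7 + 5)) + 2 = 15*(5*(-2)) + 2 = 15*(-10) + 2 = -150 + 2 = -148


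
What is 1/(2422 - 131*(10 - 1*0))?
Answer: 1/1112 ≈ 0.00089928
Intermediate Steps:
1/(2422 - 131*(10 - 1*0)) = 1/(2422 - 131*(10 + 0)) = 1/(2422 - 131*10) = 1/(2422 - 1310) = 1/1112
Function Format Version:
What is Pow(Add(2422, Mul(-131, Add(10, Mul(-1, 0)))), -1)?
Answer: Rational(1, 1112) ≈ 0.00089928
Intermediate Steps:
Pow(Add(2422, Mul(-131, Add(10, Mul(-1, 0)))), -1) = Pow(Add(2422, Mul(-131, Add(10, 0))), -1) = Pow(Add(2422, Mul(-131, 10)), -1) = Pow(Add(2422, -1310), -1) = Pow(1112, -1) = Rational(1, 1112)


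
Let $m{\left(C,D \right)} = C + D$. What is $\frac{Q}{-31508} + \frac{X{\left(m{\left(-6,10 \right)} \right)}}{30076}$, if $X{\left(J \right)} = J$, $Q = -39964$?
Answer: $\frac{75130206}{59227163} \approx 1.2685$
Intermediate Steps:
$\frac{Q}{-31508} + \frac{X{\left(m{\left(-6,10 \right)} \right)}}{30076} = - \frac{39964}{-31508} + \frac{-6 + 10}{30076} = \left(-39964\right) \left(- \frac{1}{31508}\right) + 4 \cdot \frac{1}{30076} = \frac{9991}{7877} + \frac{1}{7519} = \frac{75130206}{59227163}$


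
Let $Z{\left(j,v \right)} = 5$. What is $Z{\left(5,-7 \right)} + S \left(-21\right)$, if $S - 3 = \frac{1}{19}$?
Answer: $- \frac{1123}{19} \approx -59.105$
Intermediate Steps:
$S = \frac{58}{19}$ ($S = 3 + \frac{1}{19} = \frac{58}{19} \approx 3.0526$)
$Z{\left(5,-7 \right)} + S \left(-21\right) = 5 + \frac{58}{19} \left(-21\right) = 5 - \frac{1218}{19} = - \frac{1123}{19}$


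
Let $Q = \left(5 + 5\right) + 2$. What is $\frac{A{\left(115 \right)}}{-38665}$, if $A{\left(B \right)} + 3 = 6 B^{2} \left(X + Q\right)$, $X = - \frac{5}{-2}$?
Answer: $- \frac{1150572}{38665} \approx -29.757$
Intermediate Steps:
$Q = 12$ ($Q = 10 + 2 = 12$)
$X = \frac{5}{2}$ ($X = \left(-5\right) \left(- \frac{1}{2}\right) = \frac{5}{2} \approx 2.5$)
$A{\left(B \right)} = -3 + 87 B^{2}$ ($A{\left(B \right)} = -3 + 6 B^{2} \left(\frac{5}{2} + 12\right) = -3 + 6 B^{2} \cdot \frac{29}{2} = -3 + 87 B^{2}$)
$\frac{A{\left(115 \right)}}{-38665} = \frac{-3 + 87 \cdot 115^{2}}{-38665} = \left(-3 + 87 \cdot 13225\right) \left(- \frac{1}{38665}\right) = \left(-3 + 1150575\right) \left(- \frac{1}{38665}\right) = 1150572 \left(- \frac{1}{38665}\right) = - \frac{1150572}{38665}$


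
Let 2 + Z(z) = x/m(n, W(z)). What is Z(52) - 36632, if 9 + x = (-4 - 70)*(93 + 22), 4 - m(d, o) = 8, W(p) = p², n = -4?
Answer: -138017/4 ≈ -34504.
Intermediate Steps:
m(d, o) = -4 (m(d, o) = 4 - 1*8 = 4 - 8 = -4)
x = -8519 (x = -9 + (-4 - 70)*(93 + 22) = -9 - 74*115 = -9 - 8510 = -8519)
Z(z) = 8511/4 (Z(z) = -2 - 8519/(-4) = -2 - 8519*(-¼) = -2 + 8519/4 = 8511/4)
Z(52) - 36632 = 8511/4 - 36632 = -138017/4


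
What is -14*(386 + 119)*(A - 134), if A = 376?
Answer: -1710940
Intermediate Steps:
-14*(386 + 119)*(A - 134) = -14*(386 + 119)*(376 - 134) = -7070*242 = -14*122210 = -1710940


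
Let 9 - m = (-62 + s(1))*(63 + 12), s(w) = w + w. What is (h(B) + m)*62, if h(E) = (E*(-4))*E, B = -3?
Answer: 277326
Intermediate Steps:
s(w) = 2*w
h(E) = -4*E**2 (h(E) = (-4*E)*E = -4*E**2)
m = 4509 (m = 9 - (-62 + 2*1)*(63 + 12) = 9 - (-62 + 2)*75 = 9 - (-60)*75 = 9 - 1*(-4500) = 9 + 4500 = 4509)
(h(B) + m)*62 = (-4*(-3)**2 + 4509)*62 = (-4*9 + 4509)*62 = (-36 + 4509)*62 = 4473*62 = 277326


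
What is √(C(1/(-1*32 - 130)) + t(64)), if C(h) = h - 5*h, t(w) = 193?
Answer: √15635/9 ≈ 13.893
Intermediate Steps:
C(h) = -4*h
√(C(1/(-1*32 - 130)) + t(64)) = √(-4/(-1*32 - 130) + 193) = √(-4/(-32 - 130) + 193) = √(-4/(-162) + 193) = √(-4*(-1/162) + 193) = √(2/81 + 193) = √(15635/81) = √15635/9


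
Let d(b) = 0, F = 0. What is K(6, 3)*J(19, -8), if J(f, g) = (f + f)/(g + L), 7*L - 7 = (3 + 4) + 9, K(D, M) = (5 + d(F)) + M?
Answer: -2128/33 ≈ -64.485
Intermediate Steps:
K(D, M) = 5 + M (K(D, M) = (5 + 0) + M = 5 + M)
L = 23/7 (L = 1 + ((3 + 4) + 9)/7 = 1 + (7 + 9)/7 = 1 + (⅐)*16 = 1 + 16/7 = 23/7 ≈ 3.2857)
J(f, g) = 2*f/(23/7 + g) (J(f, g) = (f + f)/(g + 23/7) = (2*f)/(23/7 + g) = 2*f/(23/7 + g))
K(6, 3)*J(19, -8) = (5 + 3)*(14*19/(23 + 7*(-8))) = 8*(14*19/(23 - 56)) = 8*(14*19/(-33)) = 8*(14*19*(-1/33)) = 8*(-266/33) = -2128/33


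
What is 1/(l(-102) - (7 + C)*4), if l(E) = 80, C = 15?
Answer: -⅛ ≈ -0.12500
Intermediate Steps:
1/(l(-102) - (7 + C)*4) = 1/(80 - (7 + 15)*4) = 1/(80 - 22*4) = 1/(80 - 1*88) = 1/(80 - 88) = 1/(-8) = -⅛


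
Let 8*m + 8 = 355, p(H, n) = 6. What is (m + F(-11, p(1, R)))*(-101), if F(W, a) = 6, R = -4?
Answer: -39895/8 ≈ -4986.9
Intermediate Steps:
m = 347/8 (m = -1 + (1/8)*355 = -1 + 355/8 = 347/8 ≈ 43.375)
(m + F(-11, p(1, R)))*(-101) = (347/8 + 6)*(-101) = (395/8)*(-101) = -39895/8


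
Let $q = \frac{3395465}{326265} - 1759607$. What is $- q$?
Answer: $\frac{114818956478}{65253} \approx 1.7596 \cdot 10^{6}$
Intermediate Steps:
$q = - \frac{114818956478}{65253}$ ($q = 3395465 \cdot \frac{1}{326265} - 1759607 = \frac{679093}{65253} - 1759607 = - \frac{114818956478}{65253} \approx -1.7596 \cdot 10^{6}$)
$- q = \left(-1\right) \left(- \frac{114818956478}{65253}\right) = \frac{114818956478}{65253}$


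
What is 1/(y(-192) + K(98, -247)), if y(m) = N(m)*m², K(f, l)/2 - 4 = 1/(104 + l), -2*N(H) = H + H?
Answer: 143/1012139126 ≈ 1.4128e-7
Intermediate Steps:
N(H) = -H (N(H) = -(H + H)/2 = -H)
K(f, l) = 8 + 2/(104 + l)
y(m) = -m³ (y(m) = (-m)*m² = -m³)
1/(y(-192) + K(98, -247)) = 1/(-1*(-192)³ + 2*(417 + 4*(-247))/(104 - 247)) = 1/(-1*(-7077888) + 2*(417 - 988)/(-143)) = 1/(7077888 + 2*(-1/143)*(-571)) = 1/(7077888 + 1142/143) = 1/(1012139126/143) = 143/1012139126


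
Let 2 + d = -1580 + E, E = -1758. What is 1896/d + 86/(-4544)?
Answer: -1112833/1897120 ≈ -0.58659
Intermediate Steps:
d = -3340 (d = -2 + (-1580 - 1758) = -2 - 3338 = -3340)
1896/d + 86/(-4544) = 1896/(-3340) + 86/(-4544) = 1896*(-1/3340) + 86*(-1/4544) = -474/835 - 43/2272 = -1112833/1897120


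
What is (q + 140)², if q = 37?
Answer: 31329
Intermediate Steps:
(q + 140)² = (37 + 140)² = 177² = 31329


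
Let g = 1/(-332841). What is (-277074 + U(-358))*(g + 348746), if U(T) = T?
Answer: -32203465215555320/332841 ≈ -9.6753e+10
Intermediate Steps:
g = -1/332841 ≈ -3.0044e-6
(-277074 + U(-358))*(g + 348746) = (-277074 - 358)*(-1/332841 + 348746) = -277432*116076967385/332841 = -32203465215555320/332841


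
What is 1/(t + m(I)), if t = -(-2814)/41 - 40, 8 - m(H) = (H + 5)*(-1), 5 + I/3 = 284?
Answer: 41/36024 ≈ 0.0011381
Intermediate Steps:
I = 837 (I = -15 + 3*284 = -15 + 852 = 837)
m(H) = 13 + H (m(H) = 8 - (H + 5)*(-1) = 8 - (5 + H)*(-1) = 8 - (-5 - H) = 8 + (5 + H) = 13 + H)
t = 1174/41 (t = -(-2814)/41 - 40 = -67*(-42/41) - 40 = 2814/41 - 40 = 1174/41 ≈ 28.634)
1/(t + m(I)) = 1/(1174/41 + (13 + 837)) = 1/(1174/41 + 850) = 1/(36024/41) = 41/36024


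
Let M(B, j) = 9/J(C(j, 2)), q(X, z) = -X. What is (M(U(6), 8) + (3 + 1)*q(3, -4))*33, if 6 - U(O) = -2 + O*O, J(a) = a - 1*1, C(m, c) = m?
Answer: -2475/7 ≈ -353.57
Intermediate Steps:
J(a) = -1 + a (J(a) = a - 1 = -1 + a)
U(O) = 8 - O**2 (U(O) = 6 - (-2 + O*O) = 6 - (-2 + O**2) = 6 + (2 - O**2) = 8 - O**2)
M(B, j) = 9/(-1 + j)
(M(U(6), 8) + (3 + 1)*q(3, -4))*33 = (9/(-1 + 8) + (3 + 1)*(-1*3))*33 = (9/7 + 4*(-3))*33 = (9*(1/7) - 12)*33 = (9/7 - 12)*33 = -75/7*33 = -2475/7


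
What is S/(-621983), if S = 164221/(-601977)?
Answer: 164221/374419460391 ≈ 4.3860e-7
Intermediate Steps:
S = -164221/601977 (S = 164221*(-1/601977) = -164221/601977 ≈ -0.27280)
S/(-621983) = -164221/601977/(-621983) = -164221/601977*(-1/621983) = 164221/374419460391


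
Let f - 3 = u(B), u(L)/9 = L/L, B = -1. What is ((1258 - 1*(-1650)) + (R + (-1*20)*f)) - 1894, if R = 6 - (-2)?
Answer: 782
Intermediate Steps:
u(L) = 9 (u(L) = 9*(L/L) = 9*1 = 9)
f = 12 (f = 3 + 9 = 12)
R = 8 (R = 6 - 1*(-2) = 6 + 2 = 8)
((1258 - 1*(-1650)) + (R + (-1*20)*f)) - 1894 = ((1258 - 1*(-1650)) + (8 - 1*20*12)) - 1894 = ((1258 + 1650) + (8 - 20*12)) - 1894 = (2908 + (8 - 240)) - 1894 = (2908 - 232) - 1894 = 2676 - 1894 = 782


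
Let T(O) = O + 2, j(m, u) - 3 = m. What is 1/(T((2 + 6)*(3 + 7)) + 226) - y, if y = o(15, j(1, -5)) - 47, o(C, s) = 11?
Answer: 11089/308 ≈ 36.003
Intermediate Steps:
j(m, u) = 3 + m
T(O) = 2 + O
y = -36 (y = 11 - 47 = -36)
1/(T((2 + 6)*(3 + 7)) + 226) - y = 1/((2 + (2 + 6)*(3 + 7)) + 226) - 1*(-36) = 1/((2 + 8*10) + 226) + 36 = 1/((2 + 80) + 226) + 36 = 1/(82 + 226) + 36 = 1/308 + 36 = 11089/308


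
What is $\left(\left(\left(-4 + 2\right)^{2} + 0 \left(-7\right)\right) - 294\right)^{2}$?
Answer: $84100$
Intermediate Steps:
$\left(\left(\left(-4 + 2\right)^{2} + 0 \left(-7\right)\right) - 294\right)^{2} = \left(\left(\left(-2\right)^{2} + 0\right) - 294\right)^{2} = \left(\left(4 + 0\right) - 294\right)^{2} = \left(4 - 294\right)^{2} = \left(-290\right)^{2} = 84100$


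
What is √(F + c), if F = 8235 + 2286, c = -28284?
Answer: I*√17763 ≈ 133.28*I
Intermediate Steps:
F = 10521
√(F + c) = √(10521 - 28284) = √(-17763) = I*√17763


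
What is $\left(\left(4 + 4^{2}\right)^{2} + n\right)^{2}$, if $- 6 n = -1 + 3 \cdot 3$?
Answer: $\frac{1430416}{9} \approx 1.5894 \cdot 10^{5}$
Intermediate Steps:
$n = - \frac{4}{3}$ ($n = - \frac{-1 + 3 \cdot 3}{6} = - \frac{-1 + 9}{6} = \left(- \frac{1}{6}\right) 8 = - \frac{4}{3} \approx -1.3333$)
$\left(\left(4 + 4^{2}\right)^{2} + n\right)^{2} = \left(\left(4 + 4^{2}\right)^{2} - \frac{4}{3}\right)^{2} = \left(\left(4 + 16\right)^{2} - \frac{4}{3}\right)^{2} = \left(20^{2} - \frac{4}{3}\right)^{2} = \left(400 - \frac{4}{3}\right)^{2} = \left(\frac{1196}{3}\right)^{2} = \frac{1430416}{9}$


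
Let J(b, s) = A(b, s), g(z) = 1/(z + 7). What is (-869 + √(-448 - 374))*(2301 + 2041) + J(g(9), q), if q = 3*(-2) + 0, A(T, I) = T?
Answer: -60371167/16 + 4342*I*√822 ≈ -3.7732e+6 + 1.2449e+5*I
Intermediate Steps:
g(z) = 1/(7 + z)
q = -6 (q = -6 + 0 = -6)
J(b, s) = b
(-869 + √(-448 - 374))*(2301 + 2041) + J(g(9), q) = (-869 + √(-448 - 374))*(2301 + 2041) + 1/(7 + 9) = (-869 + √(-822))*4342 + 1/16 = (-869 + I*√822)*4342 + 1/16 = (-3773198 + 4342*I*√822) + 1/16 = -60371167/16 + 4342*I*√822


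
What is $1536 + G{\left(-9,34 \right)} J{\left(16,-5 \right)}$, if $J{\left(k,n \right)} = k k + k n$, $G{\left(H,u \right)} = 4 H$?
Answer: $-4800$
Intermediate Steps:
$J{\left(k,n \right)} = k^{2} + k n$
$1536 + G{\left(-9,34 \right)} J{\left(16,-5 \right)} = 1536 + 4 \left(-9\right) 16 \left(16 - 5\right) = 1536 - 36 \cdot 16 \cdot 11 = 1536 - 6336 = -4800$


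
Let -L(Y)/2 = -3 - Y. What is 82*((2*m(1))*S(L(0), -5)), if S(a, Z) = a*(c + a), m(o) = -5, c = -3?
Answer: -14760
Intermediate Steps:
L(Y) = 6 + 2*Y (L(Y) = -2*(-3 - Y) = 6 + 2*Y)
S(a, Z) = a*(-3 + a)
82*((2*m(1))*S(L(0), -5)) = 82*((2*(-5))*((6 + 2*0)*(-3 + (6 + 2*0)))) = 82*(-10*(6 + 0)*(-3 + (6 + 0))) = 82*(-60*(-3 + 6)) = 82*(-60*3) = 82*(-10*18) = 82*(-180) = -14760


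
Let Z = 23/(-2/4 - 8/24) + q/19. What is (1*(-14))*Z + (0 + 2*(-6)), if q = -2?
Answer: 35708/95 ≈ 375.87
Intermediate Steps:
Z = -2632/95 (Z = 23/(-2/4 - 8/24) - 2/19 = 23/(-2*¼ - 8*1/24) - 2*1/19 = 23/(-½ - ⅓) - 2/19 = 23/(-⅚) - 2/19 = 23*(-6/5) - 2/19 = -138/5 - 2/19 = -2632/95 ≈ -27.705)
(1*(-14))*Z + (0 + 2*(-6)) = (1*(-14))*(-2632/95) + (0 + 2*(-6)) = -14*(-2632/95) + (0 - 12) = 36848/95 - 12 = 35708/95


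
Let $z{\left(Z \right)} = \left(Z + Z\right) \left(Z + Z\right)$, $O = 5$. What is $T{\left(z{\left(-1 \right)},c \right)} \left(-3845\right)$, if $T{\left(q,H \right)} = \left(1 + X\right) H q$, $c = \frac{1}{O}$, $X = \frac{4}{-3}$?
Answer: $\frac{3076}{3} \approx 1025.3$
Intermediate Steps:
$z{\left(Z \right)} = 4 Z^{2}$ ($z{\left(Z \right)} = 2 Z 2 Z = 4 Z^{2}$)
$X = - \frac{4}{3}$ ($X = 4 \left(- \frac{1}{3}\right) = - \frac{4}{3} \approx -1.3333$)
$c = \frac{1}{5} \approx 0.2$
$T{\left(q,H \right)} = - \frac{H q}{3}$ ($T{\left(q,H \right)} = \left(1 - \frac{4}{3}\right) H q = - \frac{H}{3} q = - \frac{H q}{3}$)
$T{\left(z{\left(-1 \right)},c \right)} \left(-3845\right) = \left(- \frac{1}{3}\right) \frac{1}{5} \cdot 4 \left(-1\right)^{2} \left(-3845\right) = \left(- \frac{1}{3}\right) \frac{1}{5} \cdot 4 \cdot 1 \left(-3845\right) = \left(- \frac{1}{3}\right) \frac{1}{5} \cdot 4 \left(-3845\right) = \left(- \frac{4}{15}\right) \left(-3845\right) = \frac{3076}{3}$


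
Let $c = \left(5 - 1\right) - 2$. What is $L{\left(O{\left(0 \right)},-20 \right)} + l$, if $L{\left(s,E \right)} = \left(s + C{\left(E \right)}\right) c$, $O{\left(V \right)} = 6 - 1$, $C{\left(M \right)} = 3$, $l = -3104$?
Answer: $-3088$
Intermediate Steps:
$c = 2$ ($c = 4 - 2 = 2$)
$O{\left(V \right)} = 5$ ($O{\left(V \right)} = 6 - 1 = 5$)
$L{\left(s,E \right)} = 6 + 2 s$ ($L{\left(s,E \right)} = \left(s + 3\right) 2 = \left(3 + s\right) 2 = 6 + 2 s$)
$L{\left(O{\left(0 \right)},-20 \right)} + l = \left(6 + 2 \cdot 5\right) - 3104 = \left(6 + 10\right) - 3104 = 16 - 3104 = -3088$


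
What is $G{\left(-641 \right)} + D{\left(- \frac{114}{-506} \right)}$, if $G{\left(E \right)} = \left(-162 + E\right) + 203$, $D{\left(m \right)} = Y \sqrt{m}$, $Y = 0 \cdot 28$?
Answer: $-600$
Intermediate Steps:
$Y = 0$
$D{\left(m \right)} = 0$ ($D{\left(m \right)} = 0 \sqrt{m} = 0$)
$G{\left(E \right)} = 41 + E$
$G{\left(-641 \right)} + D{\left(- \frac{114}{-506} \right)} = \left(41 - 641\right) + 0 = -600 + 0 = -600$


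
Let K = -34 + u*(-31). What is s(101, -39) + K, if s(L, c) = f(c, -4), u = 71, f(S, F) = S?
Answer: -2274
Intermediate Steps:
s(L, c) = c
K = -2235 (K = -34 + 71*(-31) = -34 - 2201 = -2235)
s(101, -39) + K = -39 - 2235 = -2274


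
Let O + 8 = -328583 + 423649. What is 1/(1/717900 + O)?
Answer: 717900/68242138201 ≈ 1.0520e-5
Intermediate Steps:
O = 95058 (O = -8 + (-328583 + 423649) = -8 + 95066 = 95058)
1/(1/717900 + O) = 1/(1/717900 + 95058) = 1/(68242138201/717900) = 717900/68242138201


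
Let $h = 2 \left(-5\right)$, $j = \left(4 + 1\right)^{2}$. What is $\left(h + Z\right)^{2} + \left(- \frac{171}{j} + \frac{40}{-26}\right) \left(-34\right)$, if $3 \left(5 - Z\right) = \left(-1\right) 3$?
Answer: $\frac{97782}{325} \approx 300.87$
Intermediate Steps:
$j = 25$ ($j = 5^{2} = 25$)
$h = -10$
$Z = 6$ ($Z = 5 - \frac{\left(-1\right) 3}{3} = 5 - -1 = 5 + 1 = 6$)
$\left(h + Z\right)^{2} + \left(- \frac{171}{j} + \frac{40}{-26}\right) \left(-34\right) = \left(-10 + 6\right)^{2} + \left(- \frac{171}{25} + \frac{40}{-26}\right) \left(-34\right) = \left(-4\right)^{2} + \left(\left(-171\right) \frac{1}{25} + 40 \left(- \frac{1}{26}\right)\right) \left(-34\right) = 16 + \left(- \frac{171}{25} - \frac{20}{13}\right) \left(-34\right) = 16 - - \frac{92582}{325} = 16 + \frac{92582}{325} = \frac{97782}{325}$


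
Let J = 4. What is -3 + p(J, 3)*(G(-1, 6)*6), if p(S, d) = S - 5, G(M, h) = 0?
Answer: -3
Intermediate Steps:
p(S, d) = -5 + S
-3 + p(J, 3)*(G(-1, 6)*6) = -3 + (-5 + 4)*(0*6) = -3 - 1*0 = -3 + 0 = -3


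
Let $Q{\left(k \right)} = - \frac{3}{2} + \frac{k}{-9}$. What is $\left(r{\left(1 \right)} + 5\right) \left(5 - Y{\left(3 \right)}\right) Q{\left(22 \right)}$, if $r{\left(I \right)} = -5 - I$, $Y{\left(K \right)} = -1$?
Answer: $\frac{71}{3} \approx 23.667$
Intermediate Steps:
$Q{\left(k \right)} = - \frac{3}{2} - \frac{k}{9}$ ($Q{\left(k \right)} = \left(-3\right) \frac{1}{2} + k \left(- \frac{1}{9}\right) = - \frac{3}{2} - \frac{k}{9}$)
$\left(r{\left(1 \right)} + 5\right) \left(5 - Y{\left(3 \right)}\right) Q{\left(22 \right)} = \left(\left(-5 - 1\right) + 5\right) \left(5 - -1\right) \left(- \frac{3}{2} - \frac{22}{9}\right) = \left(\left(-5 - 1\right) + 5\right) \left(5 + 1\right) \left(- \frac{3}{2} - \frac{22}{9}\right) = \left(-6 + 5\right) 6 \left(- \frac{71}{18}\right) = \left(-1\right) 6 \left(- \frac{71}{18}\right) = \left(-6\right) \left(- \frac{71}{18}\right) = \frac{71}{3}$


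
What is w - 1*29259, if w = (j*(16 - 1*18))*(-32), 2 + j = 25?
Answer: -27787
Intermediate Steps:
j = 23 (j = -2 + 25 = 23)
w = 1472 (w = (23*(16 - 1*18))*(-32) = (23*(16 - 18))*(-32) = (23*(-2))*(-32) = -46*(-32) = 1472)
w - 1*29259 = 1472 - 1*29259 = 1472 - 29259 = -27787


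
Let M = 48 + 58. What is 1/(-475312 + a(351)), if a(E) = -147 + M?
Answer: -1/475353 ≈ -2.1037e-6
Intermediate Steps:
M = 106
a(E) = -41 (a(E) = -147 + 106 = -41)
1/(-475312 + a(351)) = 1/(-475312 - 41) = 1/(-475353) = -1/475353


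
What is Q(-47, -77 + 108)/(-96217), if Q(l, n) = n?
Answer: -31/96217 ≈ -0.00032219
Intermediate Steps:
Q(-47, -77 + 108)/(-96217) = (-77 + 108)/(-96217) = 31*(-1/96217) = -31/96217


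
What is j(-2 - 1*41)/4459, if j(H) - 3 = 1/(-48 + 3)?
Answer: 134/200655 ≈ 0.00066781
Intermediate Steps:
j(H) = 134/45 (j(H) = 3 + 1/(-48 + 3) = 3 + 1/(-45) = 3 - 1/45 = 134/45)
j(-2 - 1*41)/4459 = (134/45)/4459 = (134/45)*(1/4459) = 134/200655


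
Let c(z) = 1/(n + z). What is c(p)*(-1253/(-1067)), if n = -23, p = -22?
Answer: -1253/48015 ≈ -0.026096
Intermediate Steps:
c(z) = 1/(-23 + z)
c(p)*(-1253/(-1067)) = (-1253/(-1067))/(-23 - 22) = (-1253*(-1/1067))/(-45) = -1/45*1253/1067 = -1253/48015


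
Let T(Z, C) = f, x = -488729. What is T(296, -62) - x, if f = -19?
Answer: 488710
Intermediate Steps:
T(Z, C) = -19
T(296, -62) - x = -19 - 1*(-488729) = -19 + 488729 = 488710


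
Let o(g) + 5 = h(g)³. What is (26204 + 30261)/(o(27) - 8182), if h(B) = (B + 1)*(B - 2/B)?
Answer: 222280119/1686937626659 ≈ 0.00013177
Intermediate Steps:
h(B) = (1 + B)*(B - 2/B)
o(g) = -5 + (-2 + g + g² - 2/g)³
(26204 + 30261)/(o(27) - 8182) = (26204 + 30261)/((-5 + (-2 + 27² + 27³ - 2*27)³/27³) - 8182) = 56465/((-5 + (-2 + 729 + 19683 - 54)³/19683) - 8182) = 56465/((-5 + (1/19683)*20356³) - 8182) = 56465/((-5 + (1/19683)*8434849278016) - 8182) = 56465/((-5 + 8434849278016/19683) - 8182) = 56465/(8434849179601/19683 - 8182) = 56465/(8434688133295/19683) = 56465*(19683/8434688133295) = 222280119/1686937626659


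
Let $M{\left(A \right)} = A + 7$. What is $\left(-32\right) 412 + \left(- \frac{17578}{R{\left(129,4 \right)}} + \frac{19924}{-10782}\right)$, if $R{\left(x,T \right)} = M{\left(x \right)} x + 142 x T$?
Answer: $- \frac{97814266459}{7418016} \approx -13186.0$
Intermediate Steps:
$M{\left(A \right)} = 7 + A$
$R{\left(x,T \right)} = x \left(7 + x\right) + 142 T x$ ($R{\left(x,T \right)} = \left(7 + x\right) x + 142 x T = x \left(7 + x\right) + 142 T x$)
$\left(-32\right) 412 + \left(- \frac{17578}{R{\left(129,4 \right)}} + \frac{19924}{-10782}\right) = \left(-32\right) 412 - \left(\frac{9962}{5391} + 17578 \frac{1}{129 \left(7 + 129 + 142 \cdot 4\right)}\right) = -13184 - \left(\frac{9962}{5391} + \frac{17578}{129 \left(7 + 129 + 568\right)}\right) = -13184 - \left(\frac{9962}{5391} + \frac{17578}{129 \cdot 704}\right) = -13184 - \left(\frac{9962}{5391} + \frac{17578}{90816}\right) = -13184 - \frac{15143515}{7418016} = - \frac{97814266459}{7418016}$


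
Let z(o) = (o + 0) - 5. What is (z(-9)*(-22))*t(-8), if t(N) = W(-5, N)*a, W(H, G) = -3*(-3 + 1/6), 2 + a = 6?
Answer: 10472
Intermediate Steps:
a = 4 (a = -2 + 6 = 4)
z(o) = -5 + o (z(o) = o - 5 = -5 + o)
W(H, G) = 17/2 (W(H, G) = -3*(-3 + 1/6) = -3*(-17/6) = 17/2)
t(N) = 34 (t(N) = (17/2)*4 = 34)
(z(-9)*(-22))*t(-8) = ((-5 - 9)*(-22))*34 = -14*(-22)*34 = 308*34 = 10472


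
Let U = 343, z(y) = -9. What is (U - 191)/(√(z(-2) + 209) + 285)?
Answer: 8664/16205 - 304*√2/16205 ≈ 0.50812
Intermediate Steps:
(U - 191)/(√(z(-2) + 209) + 285) = (343 - 191)/(√(-9 + 209) + 285) = 152/(√200 + 285) = 152/(10*√2 + 285) = 152/(285 + 10*√2)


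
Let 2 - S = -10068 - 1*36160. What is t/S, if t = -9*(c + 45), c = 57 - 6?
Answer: -144/7705 ≈ -0.018689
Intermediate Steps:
c = 51
S = 46230 (S = 2 - (-10068 - 1*36160) = 2 - (-10068 - 36160) = 2 - 1*(-46228) = 2 + 46228 = 46230)
t = -864 (t = -9*(51 + 45) = -9*96 = -864)
t/S = -864/46230 = -864*1/46230 = -144/7705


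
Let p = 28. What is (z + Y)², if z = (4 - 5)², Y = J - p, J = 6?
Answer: 441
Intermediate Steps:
Y = -22 (Y = 6 - 1*28 = 6 - 28 = -22)
z = 1 (z = (-1)² = 1)
(z + Y)² = (1 - 22)² = (-21)² = 441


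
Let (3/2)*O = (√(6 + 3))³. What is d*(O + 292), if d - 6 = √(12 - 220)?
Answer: 1860 + 1240*I*√13 ≈ 1860.0 + 4470.9*I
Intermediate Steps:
O = 18 (O = 2*(√(6 + 3))³/3 = 2*(√9)³/3 = (⅔)*3³ = (⅔)*27 = 18)
d = 6 + 4*I*√13 (d = 6 + √(12 - 220) = 6 + √(-208) = 6 + 4*I*√13 ≈ 6.0 + 14.422*I)
d*(O + 292) = (6 + 4*I*√13)*(18 + 292) = (6 + 4*I*√13)*310 = 1860 + 1240*I*√13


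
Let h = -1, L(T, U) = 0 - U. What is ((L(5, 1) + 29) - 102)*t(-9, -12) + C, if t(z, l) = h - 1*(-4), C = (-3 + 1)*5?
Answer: -232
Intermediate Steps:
L(T, U) = -U
C = -10 (C = -2*5 = -10)
t(z, l) = 3 (t(z, l) = -1 - 1*(-4) = -1 + 4 = 3)
((L(5, 1) + 29) - 102)*t(-9, -12) + C = ((-1*1 + 29) - 102)*3 - 10 = ((-1 + 29) - 102)*3 - 10 = (28 - 102)*3 - 10 = -74*3 - 10 = -222 - 10 = -232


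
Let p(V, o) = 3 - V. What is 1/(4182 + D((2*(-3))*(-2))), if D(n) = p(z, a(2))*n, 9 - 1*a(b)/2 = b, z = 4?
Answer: 1/4170 ≈ 0.00023981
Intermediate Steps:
a(b) = 18 - 2*b
D(n) = -n (D(n) = (3 - 1*4)*n = (3 - 4)*n = -n)
1/(4182 + D((2*(-3))*(-2))) = 1/(4182 - 2*(-3)*(-2)) = 1/(4182 - (-6)*(-2)) = 1/(4182 - 1*12) = 1/(4182 - 12) = 1/4170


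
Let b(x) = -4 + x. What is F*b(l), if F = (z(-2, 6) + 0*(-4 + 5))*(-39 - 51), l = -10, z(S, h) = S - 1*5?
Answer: -8820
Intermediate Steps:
z(S, h) = -5 + S (z(S, h) = S - 5 = -5 + S)
F = 630 (F = ((-5 - 2) + 0*(-4 + 5))*(-39 - 51) = (-7 + 0*1)*(-90) = (-7 + 0)*(-90) = -7*(-90) = 630)
F*b(l) = 630*(-4 - 10) = 630*(-14) = -8820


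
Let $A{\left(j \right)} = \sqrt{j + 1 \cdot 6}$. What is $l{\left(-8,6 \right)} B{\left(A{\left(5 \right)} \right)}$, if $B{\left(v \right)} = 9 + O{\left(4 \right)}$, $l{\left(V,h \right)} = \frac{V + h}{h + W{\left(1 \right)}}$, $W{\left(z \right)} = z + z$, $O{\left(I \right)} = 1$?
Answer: $- \frac{5}{2} \approx -2.5$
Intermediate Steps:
$A{\left(j \right)} = \sqrt{6 + j}$ ($A{\left(j \right)} = \sqrt{j + 6} = \sqrt{6 + j}$)
$W{\left(z \right)} = 2 z$
$l{\left(V,h \right)} = \frac{V + h}{2 + h}$ ($l{\left(V,h \right)} = \frac{V + h}{h + 2 \cdot 1} = \frac{V + h}{h + 2} = \frac{V + h}{2 + h}$)
$B{\left(v \right)} = 10$ ($B{\left(v \right)} = 9 + 1 = 10$)
$l{\left(-8,6 \right)} B{\left(A{\left(5 \right)} \right)} = \frac{-8 + 6}{2 + 6} \cdot 10 = \frac{1}{8} \left(-2\right) 10 = \left(- \frac{1}{4}\right) 10 = - \frac{5}{2}$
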